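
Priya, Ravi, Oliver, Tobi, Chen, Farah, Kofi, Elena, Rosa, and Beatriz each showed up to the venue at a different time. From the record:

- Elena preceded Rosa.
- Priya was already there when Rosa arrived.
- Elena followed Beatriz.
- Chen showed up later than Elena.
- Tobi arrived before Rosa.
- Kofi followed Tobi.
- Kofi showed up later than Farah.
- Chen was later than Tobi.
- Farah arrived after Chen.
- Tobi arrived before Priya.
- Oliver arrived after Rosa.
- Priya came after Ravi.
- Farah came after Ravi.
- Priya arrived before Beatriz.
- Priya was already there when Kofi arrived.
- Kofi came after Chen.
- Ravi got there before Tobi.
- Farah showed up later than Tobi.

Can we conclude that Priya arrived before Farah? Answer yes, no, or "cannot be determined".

Chain the constraints: Priya → Beatriz → Elena → Chen → Farah. Each link is directly stated, so Priya comes before Farah.

yes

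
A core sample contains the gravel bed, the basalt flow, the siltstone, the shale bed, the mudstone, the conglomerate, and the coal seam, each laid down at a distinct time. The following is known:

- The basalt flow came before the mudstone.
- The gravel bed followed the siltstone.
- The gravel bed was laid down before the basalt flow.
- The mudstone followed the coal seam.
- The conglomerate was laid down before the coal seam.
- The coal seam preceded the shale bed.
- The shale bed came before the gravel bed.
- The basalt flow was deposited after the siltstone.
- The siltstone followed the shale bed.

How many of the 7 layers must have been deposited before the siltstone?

Directly stated before the siltstone: the shale bed.
The coal seam reaches the siltstone via the coal seam → the shale bed → the siltstone.
The conglomerate reaches the siltstone via the conglomerate → the coal seam → the shale bed → the siltstone.
No chain forces the mudstone (or any of the others) ahead of the siltstone.
That's the coal seam, the conglomerate, and the shale bed — 3 in all.

3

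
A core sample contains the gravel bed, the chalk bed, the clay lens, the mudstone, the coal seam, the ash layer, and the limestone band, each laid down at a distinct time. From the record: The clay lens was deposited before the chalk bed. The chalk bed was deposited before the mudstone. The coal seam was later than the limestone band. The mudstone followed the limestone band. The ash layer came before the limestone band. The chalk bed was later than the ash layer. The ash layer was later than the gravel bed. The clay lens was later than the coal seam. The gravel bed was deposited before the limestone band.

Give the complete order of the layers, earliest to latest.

the gravel bed, the ash layer, the limestone band, the coal seam, the clay lens, the chalk bed, the mudstone

The constraints fix every adjacent pair, so only one ordering works:
the gravel bed → the ash layer → the limestone band → the coal seam → the clay lens → the chalk bed → the mudstone.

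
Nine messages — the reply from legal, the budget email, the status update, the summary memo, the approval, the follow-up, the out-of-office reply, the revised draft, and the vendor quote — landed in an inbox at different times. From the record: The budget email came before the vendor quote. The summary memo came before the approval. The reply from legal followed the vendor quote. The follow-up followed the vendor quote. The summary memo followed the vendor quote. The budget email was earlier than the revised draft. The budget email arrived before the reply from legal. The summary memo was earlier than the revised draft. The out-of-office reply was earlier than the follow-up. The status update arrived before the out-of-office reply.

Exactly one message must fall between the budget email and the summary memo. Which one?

Tracing the constraints gives the budget email → the vendor quote → the summary memo, so the vendor quote sits after the budget email and before the summary memo.
No other message is forced both after the budget email and before the summary memo.

the vendor quote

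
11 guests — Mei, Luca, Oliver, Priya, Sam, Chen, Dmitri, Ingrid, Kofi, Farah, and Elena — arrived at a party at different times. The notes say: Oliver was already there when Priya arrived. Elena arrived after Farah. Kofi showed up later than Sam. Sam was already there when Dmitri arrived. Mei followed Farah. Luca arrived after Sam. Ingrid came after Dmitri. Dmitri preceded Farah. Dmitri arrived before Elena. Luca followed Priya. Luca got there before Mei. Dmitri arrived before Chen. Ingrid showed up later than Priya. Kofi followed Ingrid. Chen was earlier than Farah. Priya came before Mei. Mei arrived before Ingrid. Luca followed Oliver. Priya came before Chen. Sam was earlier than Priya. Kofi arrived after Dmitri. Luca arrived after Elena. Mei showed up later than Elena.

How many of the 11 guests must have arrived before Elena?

Directly stated before Elena: Dmitri and Farah.
Chen reaches Elena via Chen → Farah → Elena.
Oliver reaches Elena via Oliver → Priya → Chen → Farah → Elena.
Priya reaches Elena via Priya → Chen → Farah → Elena.
Likewise Sam reaches Elena by chaining the stated constraints.
That's Chen, Dmitri, Farah, Oliver, Priya, and Sam — 6 in all.

6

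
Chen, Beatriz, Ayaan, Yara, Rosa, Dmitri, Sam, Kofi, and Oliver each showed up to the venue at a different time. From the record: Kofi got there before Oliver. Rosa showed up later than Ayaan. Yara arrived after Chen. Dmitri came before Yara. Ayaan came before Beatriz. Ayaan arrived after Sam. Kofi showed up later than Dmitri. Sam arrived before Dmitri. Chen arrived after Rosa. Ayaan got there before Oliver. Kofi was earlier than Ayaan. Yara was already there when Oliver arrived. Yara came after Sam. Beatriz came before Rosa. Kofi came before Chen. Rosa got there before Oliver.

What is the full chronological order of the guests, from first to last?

The constraints fix every adjacent pair, so only one ordering works:
Sam → Dmitri → Kofi → Ayaan → Beatriz → Rosa → Chen → Yara → Oliver.

Sam, Dmitri, Kofi, Ayaan, Beatriz, Rosa, Chen, Yara, Oliver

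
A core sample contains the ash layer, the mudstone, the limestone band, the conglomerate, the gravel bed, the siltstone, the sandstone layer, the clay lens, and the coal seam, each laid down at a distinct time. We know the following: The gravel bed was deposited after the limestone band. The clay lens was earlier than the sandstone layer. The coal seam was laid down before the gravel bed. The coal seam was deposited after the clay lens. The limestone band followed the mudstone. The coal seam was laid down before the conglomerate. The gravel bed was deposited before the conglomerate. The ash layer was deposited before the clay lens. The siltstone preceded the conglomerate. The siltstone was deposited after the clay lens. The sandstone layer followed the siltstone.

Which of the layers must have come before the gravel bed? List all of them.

Directly stated before the gravel bed: the coal seam and the limestone band.
The ash layer reaches the gravel bed via the ash layer → the clay lens → the coal seam → the gravel bed.
The clay lens reaches the gravel bed via the clay lens → the coal seam → the gravel bed.
The mudstone reaches the gravel bed via the mudstone → the limestone band → the gravel bed.

the ash layer, the clay lens, the coal seam, the limestone band, the mudstone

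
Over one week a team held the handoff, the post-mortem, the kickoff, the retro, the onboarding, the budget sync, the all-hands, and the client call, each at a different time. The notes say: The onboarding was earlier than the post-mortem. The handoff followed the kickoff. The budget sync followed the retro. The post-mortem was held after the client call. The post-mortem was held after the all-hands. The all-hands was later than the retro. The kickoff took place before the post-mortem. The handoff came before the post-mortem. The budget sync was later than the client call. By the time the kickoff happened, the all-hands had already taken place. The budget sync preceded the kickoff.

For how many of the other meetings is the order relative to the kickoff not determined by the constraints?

Forced before the kickoff: the all-hands, the budget sync, the client call, and the retro; forced after the kickoff: the handoff and the post-mortem.
That leaves the onboarding with no forced order relative to the kickoff — 1.

1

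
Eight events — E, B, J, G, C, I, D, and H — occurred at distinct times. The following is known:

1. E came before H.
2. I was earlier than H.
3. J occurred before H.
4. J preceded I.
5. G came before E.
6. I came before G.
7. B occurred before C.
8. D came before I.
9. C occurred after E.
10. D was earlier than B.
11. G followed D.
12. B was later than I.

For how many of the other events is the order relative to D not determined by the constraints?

1

Forced after D: B, C, E, G, H, and I.
That leaves J with no forced order relative to D — 1.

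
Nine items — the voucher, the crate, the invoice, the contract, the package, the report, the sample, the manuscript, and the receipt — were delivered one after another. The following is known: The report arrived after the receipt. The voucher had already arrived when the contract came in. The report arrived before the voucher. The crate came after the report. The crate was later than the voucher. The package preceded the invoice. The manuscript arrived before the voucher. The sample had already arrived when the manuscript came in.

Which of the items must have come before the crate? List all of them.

the manuscript, the receipt, the report, the sample, the voucher

Directly stated before the crate: the report and the voucher.
The manuscript reaches the crate via the manuscript → the voucher → the crate.
The receipt reaches the crate via the receipt → the report → the crate.
The sample reaches the crate via the sample → the manuscript → the voucher → the crate.
No chain forces the contract (or any of the others) ahead of the crate.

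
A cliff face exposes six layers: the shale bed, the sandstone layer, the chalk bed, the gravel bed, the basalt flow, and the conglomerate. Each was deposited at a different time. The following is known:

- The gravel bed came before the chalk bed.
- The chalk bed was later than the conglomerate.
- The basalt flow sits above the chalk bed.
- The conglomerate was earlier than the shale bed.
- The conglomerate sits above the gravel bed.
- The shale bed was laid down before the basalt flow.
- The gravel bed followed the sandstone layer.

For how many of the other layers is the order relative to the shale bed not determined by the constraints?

Forced before the shale bed: the conglomerate, the gravel bed, and the sandstone layer; forced after the shale bed: the basalt flow.
That leaves the chalk bed with no forced order relative to the shale bed — 1.

1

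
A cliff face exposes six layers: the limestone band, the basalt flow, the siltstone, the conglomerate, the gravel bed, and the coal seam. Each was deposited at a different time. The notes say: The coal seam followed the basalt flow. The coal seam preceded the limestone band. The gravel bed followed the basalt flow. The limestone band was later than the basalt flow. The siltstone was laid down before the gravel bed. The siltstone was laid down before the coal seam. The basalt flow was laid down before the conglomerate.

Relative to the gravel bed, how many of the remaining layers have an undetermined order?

3

Forced before the gravel bed: the basalt flow and the siltstone.
That leaves the coal seam, the conglomerate, and the limestone band with no forced order relative to the gravel bed — 3.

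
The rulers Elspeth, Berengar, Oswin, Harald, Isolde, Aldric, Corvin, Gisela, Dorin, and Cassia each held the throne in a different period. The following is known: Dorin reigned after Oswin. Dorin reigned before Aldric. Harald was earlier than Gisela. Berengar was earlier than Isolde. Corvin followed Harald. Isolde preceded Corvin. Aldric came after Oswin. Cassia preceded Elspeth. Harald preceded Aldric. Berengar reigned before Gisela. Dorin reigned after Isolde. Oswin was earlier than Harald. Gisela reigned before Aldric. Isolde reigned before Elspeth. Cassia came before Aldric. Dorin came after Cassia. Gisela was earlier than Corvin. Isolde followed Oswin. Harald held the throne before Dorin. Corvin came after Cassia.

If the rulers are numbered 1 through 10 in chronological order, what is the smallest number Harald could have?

Oswin must come before Harald — 1 forced predecessor.
Nothing else is forced ahead of Harald, so their earliest slot is position 1 + 1 = 2.

2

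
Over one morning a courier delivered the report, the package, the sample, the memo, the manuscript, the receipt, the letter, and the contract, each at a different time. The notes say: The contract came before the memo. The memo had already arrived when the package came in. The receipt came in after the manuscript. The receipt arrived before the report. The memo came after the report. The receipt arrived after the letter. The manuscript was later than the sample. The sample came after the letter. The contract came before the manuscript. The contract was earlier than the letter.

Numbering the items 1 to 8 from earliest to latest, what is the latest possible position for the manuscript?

4

The manuscript must come before the memo, the package, the receipt, and the report — 4 items forced after it.
Everything else can be placed before the manuscript in some valid order, so the manuscript can sit as late as position 8 − 4 = 4.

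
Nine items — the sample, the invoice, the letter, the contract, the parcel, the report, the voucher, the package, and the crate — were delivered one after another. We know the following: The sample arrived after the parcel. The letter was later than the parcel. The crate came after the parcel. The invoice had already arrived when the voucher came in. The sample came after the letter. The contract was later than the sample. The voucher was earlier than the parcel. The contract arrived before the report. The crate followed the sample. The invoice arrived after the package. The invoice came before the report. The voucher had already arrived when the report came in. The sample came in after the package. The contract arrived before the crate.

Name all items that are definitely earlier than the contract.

Directly stated before the contract: the sample.
The invoice reaches the contract via the invoice → the voucher → the parcel → the sample → the contract.
The letter reaches the contract via the letter → the sample → the contract.
The package reaches the contract via the package → the sample → the contract.
Likewise the parcel and the voucher each reach the contract by chaining the stated constraints.
No chain forces the report (or any of the others) ahead of the contract.

the invoice, the letter, the package, the parcel, the sample, the voucher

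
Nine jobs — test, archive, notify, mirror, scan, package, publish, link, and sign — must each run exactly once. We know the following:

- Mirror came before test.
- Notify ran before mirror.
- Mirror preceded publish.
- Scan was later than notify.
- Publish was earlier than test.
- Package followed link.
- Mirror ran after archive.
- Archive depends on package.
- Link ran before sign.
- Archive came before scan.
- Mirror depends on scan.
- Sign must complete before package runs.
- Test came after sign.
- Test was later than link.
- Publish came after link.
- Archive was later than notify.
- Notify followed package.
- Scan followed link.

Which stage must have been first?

link

Link has a chain of constraints placing it before every other stage, so link must be first.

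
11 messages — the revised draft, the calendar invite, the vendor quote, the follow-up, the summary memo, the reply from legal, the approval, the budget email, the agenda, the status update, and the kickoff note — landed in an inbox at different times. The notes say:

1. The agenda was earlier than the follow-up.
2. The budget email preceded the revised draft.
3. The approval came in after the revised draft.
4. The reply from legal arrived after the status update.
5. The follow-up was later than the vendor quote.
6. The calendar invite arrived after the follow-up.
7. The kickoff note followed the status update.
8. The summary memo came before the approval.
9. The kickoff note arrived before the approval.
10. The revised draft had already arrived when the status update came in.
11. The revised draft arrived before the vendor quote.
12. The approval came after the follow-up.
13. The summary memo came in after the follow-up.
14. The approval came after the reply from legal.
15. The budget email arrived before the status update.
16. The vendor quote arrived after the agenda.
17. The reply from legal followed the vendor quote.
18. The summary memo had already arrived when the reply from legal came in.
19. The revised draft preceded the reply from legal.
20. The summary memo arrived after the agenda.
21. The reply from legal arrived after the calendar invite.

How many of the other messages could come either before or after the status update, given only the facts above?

5

Forced before the status update: the budget email and the revised draft; forced after the status update: the approval, the kickoff note, and the reply from legal.
That leaves the agenda, the calendar invite, the follow-up, the summary memo, and the vendor quote with no forced order relative to the status update — 5.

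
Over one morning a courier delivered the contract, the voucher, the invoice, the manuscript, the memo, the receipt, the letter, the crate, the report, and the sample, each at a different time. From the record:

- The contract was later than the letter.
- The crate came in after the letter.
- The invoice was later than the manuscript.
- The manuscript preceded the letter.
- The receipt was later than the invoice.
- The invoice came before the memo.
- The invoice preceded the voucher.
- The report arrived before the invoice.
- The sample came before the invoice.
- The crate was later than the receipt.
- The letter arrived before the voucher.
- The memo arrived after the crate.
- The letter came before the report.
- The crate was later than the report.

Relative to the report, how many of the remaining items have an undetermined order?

2

Forced before the report: the letter and the manuscript; forced after the report: the crate, the invoice, the memo, the receipt, and the voucher.
That leaves the contract and the sample with no forced order relative to the report — 2.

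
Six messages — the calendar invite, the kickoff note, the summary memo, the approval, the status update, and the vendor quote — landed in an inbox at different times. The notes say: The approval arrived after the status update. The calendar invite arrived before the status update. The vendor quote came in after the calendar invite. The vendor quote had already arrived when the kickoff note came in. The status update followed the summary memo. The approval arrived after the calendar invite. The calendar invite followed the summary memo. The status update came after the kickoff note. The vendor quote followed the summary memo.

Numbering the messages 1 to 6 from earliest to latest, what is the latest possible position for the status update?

The status update must come before the approval — 1 message forced after it.
Everything else can be placed before the status update in some valid order, so the status update can sit as late as position 6 − 1 = 5.

5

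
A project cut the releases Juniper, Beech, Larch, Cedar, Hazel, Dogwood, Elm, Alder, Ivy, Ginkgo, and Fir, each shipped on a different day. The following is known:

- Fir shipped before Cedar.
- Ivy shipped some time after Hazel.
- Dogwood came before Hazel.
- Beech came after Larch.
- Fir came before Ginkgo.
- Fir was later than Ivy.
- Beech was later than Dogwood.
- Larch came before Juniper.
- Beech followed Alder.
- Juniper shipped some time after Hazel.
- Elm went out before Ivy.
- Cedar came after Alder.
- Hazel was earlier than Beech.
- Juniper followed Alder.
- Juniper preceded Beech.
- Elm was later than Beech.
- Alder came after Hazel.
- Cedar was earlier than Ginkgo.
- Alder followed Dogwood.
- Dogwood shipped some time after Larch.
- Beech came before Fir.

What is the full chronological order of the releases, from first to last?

Larch, Dogwood, Hazel, Alder, Juniper, Beech, Elm, Ivy, Fir, Cedar, Ginkgo

The constraints fix every adjacent pair, so only one ordering works:
Larch → Dogwood → Hazel → Alder → Juniper → Beech → Elm → Ivy → Fir → Cedar → Ginkgo.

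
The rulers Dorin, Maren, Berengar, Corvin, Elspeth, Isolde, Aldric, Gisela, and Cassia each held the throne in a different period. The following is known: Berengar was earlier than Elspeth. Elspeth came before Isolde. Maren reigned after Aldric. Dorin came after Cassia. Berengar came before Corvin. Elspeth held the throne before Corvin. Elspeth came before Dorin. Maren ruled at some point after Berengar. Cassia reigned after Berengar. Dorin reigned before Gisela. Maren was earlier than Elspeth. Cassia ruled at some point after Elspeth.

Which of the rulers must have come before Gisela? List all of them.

Directly stated before Gisela: Dorin.
Aldric reaches Gisela via Aldric → Maren → Elspeth → Dorin → Gisela.
Berengar reaches Gisela via Berengar → Elspeth → Dorin → Gisela.
Cassia reaches Gisela via Cassia → Dorin → Gisela.
Likewise Elspeth and Maren each reach Gisela by chaining the stated constraints.

Aldric, Berengar, Cassia, Dorin, Elspeth, Maren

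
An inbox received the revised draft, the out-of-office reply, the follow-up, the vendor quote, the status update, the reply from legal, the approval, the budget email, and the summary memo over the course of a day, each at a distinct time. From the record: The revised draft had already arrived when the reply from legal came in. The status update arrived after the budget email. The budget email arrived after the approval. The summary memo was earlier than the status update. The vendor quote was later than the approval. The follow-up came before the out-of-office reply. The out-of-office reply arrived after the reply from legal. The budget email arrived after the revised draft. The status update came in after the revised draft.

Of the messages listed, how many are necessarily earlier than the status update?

4

Directly stated before the status update: the budget email, the revised draft, and the summary memo.
The approval reaches the status update via the approval → the budget email → the status update.
That's the approval, the budget email, the revised draft, and the summary memo — 4 in all.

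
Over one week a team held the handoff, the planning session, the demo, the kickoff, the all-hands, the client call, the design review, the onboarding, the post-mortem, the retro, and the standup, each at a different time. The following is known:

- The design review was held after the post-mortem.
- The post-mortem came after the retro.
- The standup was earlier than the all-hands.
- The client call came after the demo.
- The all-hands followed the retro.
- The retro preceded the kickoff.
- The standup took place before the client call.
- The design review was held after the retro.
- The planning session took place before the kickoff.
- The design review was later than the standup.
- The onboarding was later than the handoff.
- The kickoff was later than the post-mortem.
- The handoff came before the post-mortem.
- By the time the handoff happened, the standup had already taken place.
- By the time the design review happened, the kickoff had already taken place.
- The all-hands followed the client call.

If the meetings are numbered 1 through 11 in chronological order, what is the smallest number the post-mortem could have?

4

The handoff, the retro, and the standup must all come before the post-mortem — 3 forced predecessors.
Nothing else is forced ahead of the post-mortem, so its earliest slot is position 3 + 1 = 4.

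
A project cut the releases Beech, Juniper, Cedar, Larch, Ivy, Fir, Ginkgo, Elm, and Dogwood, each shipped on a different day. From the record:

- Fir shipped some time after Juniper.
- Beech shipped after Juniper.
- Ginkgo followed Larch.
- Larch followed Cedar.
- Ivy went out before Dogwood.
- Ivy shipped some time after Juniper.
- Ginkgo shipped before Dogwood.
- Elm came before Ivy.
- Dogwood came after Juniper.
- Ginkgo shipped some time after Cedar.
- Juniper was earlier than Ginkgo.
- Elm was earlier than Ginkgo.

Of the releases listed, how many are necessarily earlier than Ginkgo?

4

Directly stated before Ginkgo: Cedar, Elm, Juniper, and Larch.
That's Cedar, Elm, Juniper, and Larch — 4 in all.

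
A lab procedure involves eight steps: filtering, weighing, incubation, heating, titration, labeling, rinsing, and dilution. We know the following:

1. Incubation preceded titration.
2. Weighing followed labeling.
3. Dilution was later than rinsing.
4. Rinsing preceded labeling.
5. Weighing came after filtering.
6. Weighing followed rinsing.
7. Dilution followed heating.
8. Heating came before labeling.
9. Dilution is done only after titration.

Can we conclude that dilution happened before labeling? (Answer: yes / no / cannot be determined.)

cannot be determined

No chain of stated constraints runs from dilution to labeling, and none runs from labeling to dilution either.
So the relative order of dilution and labeling is not fixed by the given facts.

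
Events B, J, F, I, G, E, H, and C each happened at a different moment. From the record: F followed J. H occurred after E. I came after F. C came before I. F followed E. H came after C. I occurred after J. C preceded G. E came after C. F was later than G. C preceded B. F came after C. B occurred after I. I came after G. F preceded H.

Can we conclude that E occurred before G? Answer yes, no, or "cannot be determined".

No chain of stated constraints runs from E to G, and none runs from G to E either.
So the relative order of E and G is not fixed by the given facts.

cannot be determined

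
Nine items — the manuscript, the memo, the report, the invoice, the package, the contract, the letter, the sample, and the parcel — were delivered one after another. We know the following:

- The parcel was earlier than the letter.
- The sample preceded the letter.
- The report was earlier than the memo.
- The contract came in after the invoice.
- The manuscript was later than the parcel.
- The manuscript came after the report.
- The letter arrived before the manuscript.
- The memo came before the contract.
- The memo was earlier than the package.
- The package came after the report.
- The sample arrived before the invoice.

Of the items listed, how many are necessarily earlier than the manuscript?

Directly stated before the manuscript: the letter, the parcel, and the report.
The sample reaches the manuscript via the sample → the letter → the manuscript.
That's the letter, the parcel, the report, and the sample — 4 in all.

4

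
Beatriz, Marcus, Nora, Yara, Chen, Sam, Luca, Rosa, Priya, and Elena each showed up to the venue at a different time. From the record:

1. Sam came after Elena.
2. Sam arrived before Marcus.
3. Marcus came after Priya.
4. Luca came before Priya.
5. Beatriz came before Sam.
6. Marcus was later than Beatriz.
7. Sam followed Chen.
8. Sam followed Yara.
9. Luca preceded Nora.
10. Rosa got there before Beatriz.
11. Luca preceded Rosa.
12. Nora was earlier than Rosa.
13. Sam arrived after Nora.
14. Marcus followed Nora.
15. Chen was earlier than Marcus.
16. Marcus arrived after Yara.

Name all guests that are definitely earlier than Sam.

Beatriz, Chen, Elena, Luca, Nora, Rosa, Yara

Directly stated before Sam: Beatriz, Chen, Elena, Nora, and Yara.
Luca reaches Sam via Luca → Nora → Sam.
Rosa reaches Sam via Rosa → Beatriz → Sam.
No chain forces Priya (or any of the others) ahead of Sam.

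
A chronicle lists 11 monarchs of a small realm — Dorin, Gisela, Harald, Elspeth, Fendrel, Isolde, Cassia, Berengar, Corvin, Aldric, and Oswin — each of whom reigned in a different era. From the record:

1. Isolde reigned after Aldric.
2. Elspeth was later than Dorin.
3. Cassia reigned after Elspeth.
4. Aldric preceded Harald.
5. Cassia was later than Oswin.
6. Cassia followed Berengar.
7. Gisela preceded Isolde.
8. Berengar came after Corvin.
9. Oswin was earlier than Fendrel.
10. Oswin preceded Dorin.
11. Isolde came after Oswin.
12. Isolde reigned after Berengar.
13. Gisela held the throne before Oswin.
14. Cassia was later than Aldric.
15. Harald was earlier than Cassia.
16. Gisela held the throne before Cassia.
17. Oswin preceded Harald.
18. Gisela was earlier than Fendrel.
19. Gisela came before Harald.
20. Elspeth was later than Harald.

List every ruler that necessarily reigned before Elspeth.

Aldric, Dorin, Gisela, Harald, Oswin

Directly stated before Elspeth: Dorin and Harald.
Aldric reaches Elspeth via Aldric → Harald → Elspeth.
Gisela reaches Elspeth via Gisela → Harald → Elspeth.
Oswin reaches Elspeth via Oswin → Harald → Elspeth.
No chain forces Fendrel (or any of the others) ahead of Elspeth.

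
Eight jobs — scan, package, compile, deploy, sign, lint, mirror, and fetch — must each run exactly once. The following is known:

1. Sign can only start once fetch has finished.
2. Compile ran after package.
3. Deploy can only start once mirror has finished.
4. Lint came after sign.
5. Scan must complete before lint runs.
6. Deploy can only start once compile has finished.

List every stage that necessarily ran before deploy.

Directly stated before deploy: compile and mirror.
Package reaches deploy via package → compile → deploy.
No chain forces sign (or any of the others) ahead of deploy.

compile, mirror, package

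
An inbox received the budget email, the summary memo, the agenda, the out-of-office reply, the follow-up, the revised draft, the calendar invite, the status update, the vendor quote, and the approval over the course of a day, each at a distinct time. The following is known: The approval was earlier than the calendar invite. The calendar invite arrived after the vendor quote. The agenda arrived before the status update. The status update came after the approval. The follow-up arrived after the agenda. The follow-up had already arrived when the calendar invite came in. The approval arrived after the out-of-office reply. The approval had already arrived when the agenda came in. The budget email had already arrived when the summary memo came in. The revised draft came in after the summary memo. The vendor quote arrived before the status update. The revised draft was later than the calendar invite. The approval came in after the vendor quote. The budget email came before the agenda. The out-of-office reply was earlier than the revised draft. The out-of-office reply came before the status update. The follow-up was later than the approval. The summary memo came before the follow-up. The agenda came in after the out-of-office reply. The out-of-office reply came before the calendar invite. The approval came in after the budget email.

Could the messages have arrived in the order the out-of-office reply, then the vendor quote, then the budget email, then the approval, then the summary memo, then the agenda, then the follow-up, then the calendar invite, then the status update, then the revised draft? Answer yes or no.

Check each stated constraint against the proposed order — e.g. the out-of-office reply is ahead of the status update; the out-of-office reply is ahead of the revised draft. Every pair is in the required order; nothing is violated.

yes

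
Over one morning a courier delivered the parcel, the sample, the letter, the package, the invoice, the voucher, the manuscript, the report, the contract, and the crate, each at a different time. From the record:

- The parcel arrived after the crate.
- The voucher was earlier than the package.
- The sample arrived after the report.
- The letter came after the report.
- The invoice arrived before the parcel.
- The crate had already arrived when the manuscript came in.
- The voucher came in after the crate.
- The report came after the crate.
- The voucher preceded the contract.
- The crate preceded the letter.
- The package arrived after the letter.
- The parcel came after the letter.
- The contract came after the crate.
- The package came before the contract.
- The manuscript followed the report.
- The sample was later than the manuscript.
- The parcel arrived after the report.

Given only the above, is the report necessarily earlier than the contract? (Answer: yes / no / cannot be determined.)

yes

Chain the constraints: the report → the letter → the package → the contract. Each link is directly stated, so the report comes before the contract.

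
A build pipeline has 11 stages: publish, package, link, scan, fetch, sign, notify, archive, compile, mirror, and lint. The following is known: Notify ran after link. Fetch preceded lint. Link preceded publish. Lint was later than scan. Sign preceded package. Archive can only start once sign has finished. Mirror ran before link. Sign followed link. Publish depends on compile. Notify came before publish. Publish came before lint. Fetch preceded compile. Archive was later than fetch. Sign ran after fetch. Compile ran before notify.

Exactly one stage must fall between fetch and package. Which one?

Tracing the constraints gives fetch → sign → package, so sign sits after fetch and before package.
No other stage is forced both after fetch and before package.

sign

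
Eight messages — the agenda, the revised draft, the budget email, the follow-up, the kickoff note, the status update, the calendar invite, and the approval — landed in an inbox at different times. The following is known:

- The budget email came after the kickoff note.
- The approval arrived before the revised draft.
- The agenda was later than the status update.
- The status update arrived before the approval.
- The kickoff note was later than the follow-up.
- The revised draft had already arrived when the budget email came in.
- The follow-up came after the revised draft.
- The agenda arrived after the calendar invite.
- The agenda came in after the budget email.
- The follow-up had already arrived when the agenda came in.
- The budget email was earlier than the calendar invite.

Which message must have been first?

the status update

The status update has a chain of constraints placing it before every other message, so the status update must be first.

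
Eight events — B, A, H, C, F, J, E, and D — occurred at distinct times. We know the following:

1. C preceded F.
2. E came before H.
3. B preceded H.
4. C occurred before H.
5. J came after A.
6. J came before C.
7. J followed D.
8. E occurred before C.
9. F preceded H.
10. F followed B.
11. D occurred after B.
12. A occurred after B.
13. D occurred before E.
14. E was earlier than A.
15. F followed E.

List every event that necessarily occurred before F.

Directly stated before F: B, C, and E.
A reaches F via A → J → C → F.
D reaches F via D → E → F.
J reaches F via J → C → F.
No chain forces H ahead of F.

A, B, C, D, E, J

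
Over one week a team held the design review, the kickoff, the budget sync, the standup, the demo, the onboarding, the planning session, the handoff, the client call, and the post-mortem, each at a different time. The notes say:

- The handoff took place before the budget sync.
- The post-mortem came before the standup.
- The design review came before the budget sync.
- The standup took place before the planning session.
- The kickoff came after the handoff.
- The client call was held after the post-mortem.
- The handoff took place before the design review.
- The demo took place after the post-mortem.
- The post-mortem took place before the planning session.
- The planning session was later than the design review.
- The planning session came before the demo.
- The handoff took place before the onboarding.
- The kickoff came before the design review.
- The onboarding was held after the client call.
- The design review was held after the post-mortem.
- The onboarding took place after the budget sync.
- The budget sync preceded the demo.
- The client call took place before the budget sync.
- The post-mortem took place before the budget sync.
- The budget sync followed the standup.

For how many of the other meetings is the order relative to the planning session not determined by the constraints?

3

Forced before the planning session: the design review, the handoff, the kickoff, the post-mortem, and the standup; forced after the planning session: the demo.
That leaves the budget sync, the client call, and the onboarding with no forced order relative to the planning session — 3.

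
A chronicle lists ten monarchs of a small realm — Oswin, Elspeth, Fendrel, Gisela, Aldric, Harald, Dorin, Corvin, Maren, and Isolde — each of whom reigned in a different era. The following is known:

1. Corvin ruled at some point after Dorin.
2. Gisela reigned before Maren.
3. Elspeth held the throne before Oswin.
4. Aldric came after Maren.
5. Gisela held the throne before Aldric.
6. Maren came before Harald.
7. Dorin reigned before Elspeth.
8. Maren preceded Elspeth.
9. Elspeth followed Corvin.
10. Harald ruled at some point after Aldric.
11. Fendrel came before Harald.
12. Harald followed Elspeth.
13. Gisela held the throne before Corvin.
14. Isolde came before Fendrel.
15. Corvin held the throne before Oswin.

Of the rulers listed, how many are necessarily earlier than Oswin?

5

Directly stated before Oswin: Corvin and Elspeth.
Dorin reaches Oswin via Dorin → Elspeth → Oswin.
Gisela reaches Oswin via Gisela → Corvin → Oswin.
Maren reaches Oswin via Maren → Elspeth → Oswin.
That's Corvin, Dorin, Elspeth, Gisela, and Maren — 5 in all.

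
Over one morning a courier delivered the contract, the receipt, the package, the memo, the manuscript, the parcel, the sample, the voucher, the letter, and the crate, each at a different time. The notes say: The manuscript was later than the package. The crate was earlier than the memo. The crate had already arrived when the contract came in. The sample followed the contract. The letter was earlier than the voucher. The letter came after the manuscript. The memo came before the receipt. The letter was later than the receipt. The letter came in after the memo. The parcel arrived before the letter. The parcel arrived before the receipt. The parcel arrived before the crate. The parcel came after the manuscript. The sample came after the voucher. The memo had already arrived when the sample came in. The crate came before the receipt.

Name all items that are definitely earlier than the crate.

Directly stated before the crate: the parcel.
The manuscript reaches the crate via the manuscript → the parcel → the crate.
The package reaches the crate via the package → the manuscript → the parcel → the crate.

the manuscript, the package, the parcel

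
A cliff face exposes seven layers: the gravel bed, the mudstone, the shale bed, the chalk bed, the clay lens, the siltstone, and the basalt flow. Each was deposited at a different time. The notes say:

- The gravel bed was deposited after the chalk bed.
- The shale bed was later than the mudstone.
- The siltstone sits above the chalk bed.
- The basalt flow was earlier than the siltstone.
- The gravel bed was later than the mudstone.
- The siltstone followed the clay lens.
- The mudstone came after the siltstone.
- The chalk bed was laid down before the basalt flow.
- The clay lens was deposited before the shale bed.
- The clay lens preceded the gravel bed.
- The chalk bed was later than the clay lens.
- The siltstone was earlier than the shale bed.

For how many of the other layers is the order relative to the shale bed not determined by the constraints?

1

Forced before the shale bed: the basalt flow, the chalk bed, the clay lens, the mudstone, and the siltstone.
That leaves the gravel bed with no forced order relative to the shale bed — 1.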